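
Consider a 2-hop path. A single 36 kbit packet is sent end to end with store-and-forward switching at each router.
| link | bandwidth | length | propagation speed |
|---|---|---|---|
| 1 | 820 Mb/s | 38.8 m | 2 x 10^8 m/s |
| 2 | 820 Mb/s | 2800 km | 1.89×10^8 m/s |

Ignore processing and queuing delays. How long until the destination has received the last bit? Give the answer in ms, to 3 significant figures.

L = 36000 bits.
Transmission delay per hop = L/R = 36000/820000000 = 0.0439024 ms; 2 hops → 0.0878049 ms.
Propagation delays (d/s per hop): 0.000194, 14.8148 ms; sum = 14.815 ms.
End-to-end = 14.9 ms.

14.9 ms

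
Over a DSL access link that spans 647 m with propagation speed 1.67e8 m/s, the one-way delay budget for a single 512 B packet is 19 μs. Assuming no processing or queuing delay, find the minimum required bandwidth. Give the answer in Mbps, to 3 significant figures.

271 Mbps

L = 4096 bits.
Propagation delay = 647 / 167000000 = 3.87425 μs.
Transmission budget = 19 − 3.87425 = 15.1257 μs.
R ≥ L / t_tx = 4096 bits / 1.51257e-05 s = 271 Mbps.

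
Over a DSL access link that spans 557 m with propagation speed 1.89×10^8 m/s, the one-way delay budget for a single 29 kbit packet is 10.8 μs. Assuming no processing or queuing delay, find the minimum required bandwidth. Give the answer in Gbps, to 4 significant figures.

3.693 Gbps

Propagation delay = 557 / 189000000 = 2.94709 μs.
Transmission budget = 10.8 − 2.94709 = 7.85291 μs.
R ≥ L / t_tx = 29000 bits / 7.85291e-06 s = 3.693 Gbps.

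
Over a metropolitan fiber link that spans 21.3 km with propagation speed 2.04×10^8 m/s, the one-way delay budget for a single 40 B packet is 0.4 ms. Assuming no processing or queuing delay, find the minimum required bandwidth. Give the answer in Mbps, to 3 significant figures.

1.08 Mbps

L = 320 bits.
Propagation delay = 21300 / 204000000 = 0.104412 ms.
Transmission budget = 0.4 − 0.104412 = 0.295588 ms.
R ≥ L / t_tx = 320 bits / 0.000295588 s = 1.08 Mbps.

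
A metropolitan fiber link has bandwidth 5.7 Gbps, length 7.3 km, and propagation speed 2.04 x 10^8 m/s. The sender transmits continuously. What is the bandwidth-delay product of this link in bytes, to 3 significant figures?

25500 bytes

Propagation delay = 7300 / 204000000 = 3.57843e-05 s.
BDP = R × t_prop = 5700000000 × 3.57843e-05 = 203971 bits.
In bytes: 203971/8 = 25500 bytes.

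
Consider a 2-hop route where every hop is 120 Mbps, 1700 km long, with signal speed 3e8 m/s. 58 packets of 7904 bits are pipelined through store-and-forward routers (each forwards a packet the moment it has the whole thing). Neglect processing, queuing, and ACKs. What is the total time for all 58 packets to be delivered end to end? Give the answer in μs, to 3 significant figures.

15200 μs

Per-hop transmission t_tx = L/R = 7904/120000000 = 65.8667 μs.
Per-hop propagation t_prop = 1700000/300000000 = 5666.67 μs.
Pipeline fill: first packet needs 2·t_tx to clear all hops; remaining 57 packets each add one t_tx.
Total = (2+58-1)·t_tx + 2·t_prop = 59·65.8667 + 2·5666.67 = 15200 μs.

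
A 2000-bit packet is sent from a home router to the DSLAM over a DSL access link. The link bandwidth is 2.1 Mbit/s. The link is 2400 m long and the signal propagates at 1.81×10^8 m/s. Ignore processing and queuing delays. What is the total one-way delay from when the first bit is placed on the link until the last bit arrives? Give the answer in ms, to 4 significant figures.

Transmission delay = L/R = 2000 / 2100000 = 0.952381 ms.
Propagation delay = d/s = 2400 m / 181000000 m/s = 0.0132597 ms.
Total = 0.9656 ms.

0.9656 ms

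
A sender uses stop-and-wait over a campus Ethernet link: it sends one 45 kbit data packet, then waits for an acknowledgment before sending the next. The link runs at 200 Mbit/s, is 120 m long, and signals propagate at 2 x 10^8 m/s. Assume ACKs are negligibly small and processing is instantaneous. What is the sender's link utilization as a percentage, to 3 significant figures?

t_tx = L/R = 45000/200000000 = 0.000225 s.
t_prop = 120/200000000 = 6e-07 s; RTT = 1.2e-06 s.
Cycle = t_tx + RTT = 0.0002262 s.
Utilization = t_tx / cycle = 0.000225/0.0002262 = 99.5 %.

99.5 %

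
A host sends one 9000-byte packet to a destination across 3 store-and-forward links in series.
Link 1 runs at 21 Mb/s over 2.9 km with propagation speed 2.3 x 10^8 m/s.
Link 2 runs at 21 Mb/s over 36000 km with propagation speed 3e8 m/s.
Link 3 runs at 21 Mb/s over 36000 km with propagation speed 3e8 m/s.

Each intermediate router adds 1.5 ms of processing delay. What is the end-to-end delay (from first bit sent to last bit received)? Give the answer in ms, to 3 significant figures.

253 ms

L = 9000 × 8 = 72000 bits.
Transmission delay per hop = L/R = 72000/21000000 = 3.42857 ms; 3 hops → 10.2857 ms.
Propagation delays (d/s per hop): 0.0126087, 120, 120 ms; sum = 240.013 ms.
Processing at 2 router(s): 2 × 1.5 ms = 3 ms.
End-to-end = 253 ms.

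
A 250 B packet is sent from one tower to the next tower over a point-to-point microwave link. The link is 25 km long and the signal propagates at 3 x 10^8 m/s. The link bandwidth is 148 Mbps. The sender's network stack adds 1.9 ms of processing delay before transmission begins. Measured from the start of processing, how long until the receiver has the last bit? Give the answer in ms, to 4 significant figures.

1.997 ms

L = 250 × 8 = 2000 bits.
Transmission delay = L/R = 2000 / 148000000 = 0.0135135 ms.
Propagation delay = d/s = 25000 m / 300000000 m/s = 0.0833333 ms.
Plus processing delay 1.9 ms = 1.9 ms.
Total = 1.997 ms.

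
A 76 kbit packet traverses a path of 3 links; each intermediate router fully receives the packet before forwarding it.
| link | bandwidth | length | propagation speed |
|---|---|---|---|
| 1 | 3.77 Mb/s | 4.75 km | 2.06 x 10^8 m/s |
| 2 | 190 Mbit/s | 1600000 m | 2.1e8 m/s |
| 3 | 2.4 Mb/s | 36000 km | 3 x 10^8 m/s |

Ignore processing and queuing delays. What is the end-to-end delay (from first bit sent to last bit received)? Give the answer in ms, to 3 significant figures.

180 ms

L = 76000 bits.
Transmission delays (L/R per hop): 20.1592, 0.4, 31.6667 ms; sum = 52.2258 ms.
Propagation delays (d/s per hop): 0.0230583, 7.61905, 120 ms; sum = 127.642 ms.
End-to-end = 180 ms.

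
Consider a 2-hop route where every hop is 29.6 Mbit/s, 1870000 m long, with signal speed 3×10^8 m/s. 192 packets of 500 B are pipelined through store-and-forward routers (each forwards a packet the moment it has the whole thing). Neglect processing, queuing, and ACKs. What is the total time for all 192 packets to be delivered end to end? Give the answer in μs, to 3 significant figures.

38500 μs

Per-hop transmission t_tx = L/R = 4000/29600000 = 135.135 μs.
Per-hop propagation t_prop = 1870000/300000000 = 6233.33 μs.
Pipeline fill: first packet needs 2·t_tx to clear all hops; remaining 191 packets each add one t_tx.
Total = (2+192-1)·t_tx + 2·t_prop = 193·135.135 + 2·6233.33 = 38500 μs.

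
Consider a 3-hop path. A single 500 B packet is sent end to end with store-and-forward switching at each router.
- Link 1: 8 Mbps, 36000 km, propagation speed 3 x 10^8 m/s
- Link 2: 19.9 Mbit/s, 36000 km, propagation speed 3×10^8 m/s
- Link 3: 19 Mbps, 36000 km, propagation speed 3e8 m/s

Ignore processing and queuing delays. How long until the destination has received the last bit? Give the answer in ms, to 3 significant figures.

L = 500 × 8 = 4000 bits.
Transmission delays (L/R per hop): 0.5, 0.201005, 0.210526 ms; sum = 0.911531 ms.
Propagation delays (d/s per hop): 120, 120, 120 ms; sum = 360 ms.
End-to-end = 361 ms.

361 ms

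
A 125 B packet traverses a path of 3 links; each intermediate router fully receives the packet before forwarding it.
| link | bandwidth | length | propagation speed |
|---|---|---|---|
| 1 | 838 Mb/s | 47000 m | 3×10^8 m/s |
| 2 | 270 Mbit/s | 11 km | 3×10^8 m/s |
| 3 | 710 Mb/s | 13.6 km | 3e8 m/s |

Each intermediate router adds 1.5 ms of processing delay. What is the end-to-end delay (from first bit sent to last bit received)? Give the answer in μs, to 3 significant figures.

L = 125 × 8 = 1000 bits.
Transmission delays (L/R per hop): 1.19332, 3.7037, 1.40845 μs; sum = 6.30547 μs.
Propagation delays (d/s per hop): 156.667, 36.6667, 45.3333 μs; sum = 238.667 μs.
Processing at 2 router(s): 2 × 1.5 ms = 3000 μs.
End-to-end = 3240 μs.

3240 μs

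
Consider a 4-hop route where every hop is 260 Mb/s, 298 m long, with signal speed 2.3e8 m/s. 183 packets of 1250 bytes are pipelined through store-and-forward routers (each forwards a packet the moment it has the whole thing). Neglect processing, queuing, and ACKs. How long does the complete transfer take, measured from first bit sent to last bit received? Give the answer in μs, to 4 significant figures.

7159 μs

Per-hop transmission t_tx = L/R = 10000/260000000 = 38.4615 μs.
Per-hop propagation t_prop = 298/2.3e+08 = 1.29565 μs.
Pipeline fill: first packet needs 4·t_tx to clear all hops; remaining 182 packets each add one t_tx.
Total = (4+183-1)·t_tx + 4·t_prop = 186·38.4615 + 4·1.29565 = 7159 μs.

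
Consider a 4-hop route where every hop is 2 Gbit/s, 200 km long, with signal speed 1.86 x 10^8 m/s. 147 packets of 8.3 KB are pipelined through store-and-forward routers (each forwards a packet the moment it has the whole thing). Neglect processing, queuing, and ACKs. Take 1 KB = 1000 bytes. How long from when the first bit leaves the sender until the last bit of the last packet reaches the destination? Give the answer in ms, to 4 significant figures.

Per-hop transmission t_tx = L/R = 66400/2000000000 = 0.0332 ms.
Per-hop propagation t_prop = 200000/186000000 = 1.07527 ms.
Pipeline fill: first packet needs 4·t_tx to clear all hops; remaining 146 packets each add one t_tx.
Total = (4+147-1)·t_tx + 4·t_prop = 150·0.0332 + 4·1.07527 = 9.281 ms.

9.281 ms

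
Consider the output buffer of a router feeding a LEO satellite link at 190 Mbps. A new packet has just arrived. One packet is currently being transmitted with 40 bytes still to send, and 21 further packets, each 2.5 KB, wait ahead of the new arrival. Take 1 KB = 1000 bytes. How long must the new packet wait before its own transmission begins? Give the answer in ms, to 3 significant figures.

Each queued packet: L/R = 20000/190000000 = 0.105263 ms.
21 queued → 2.21053 ms.
Plus remaining 320 bits of current packet: 0.00168421 ms.
Queuing delay = 2.21 ms.

2.21 ms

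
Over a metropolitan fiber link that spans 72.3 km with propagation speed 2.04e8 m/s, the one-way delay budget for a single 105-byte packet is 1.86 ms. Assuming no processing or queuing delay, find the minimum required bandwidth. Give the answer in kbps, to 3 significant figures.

558 kbps

L = 840 bits.
Propagation delay = 72300 / 204000000 = 0.354412 ms.
Transmission budget = 1.86 − 0.354412 = 1.50559 ms.
R ≥ L / t_tx = 840 bits / 0.00150559 s = 558 kbps.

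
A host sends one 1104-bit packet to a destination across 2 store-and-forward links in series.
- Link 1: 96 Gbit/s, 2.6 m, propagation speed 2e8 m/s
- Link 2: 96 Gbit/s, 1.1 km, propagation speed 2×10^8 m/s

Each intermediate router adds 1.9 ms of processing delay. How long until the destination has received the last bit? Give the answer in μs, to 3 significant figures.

Transmission delay per hop = L/R = 1104/96000000000 = 0.0115 μs; 2 hops → 0.023 μs.
Propagation delays (d/s per hop): 0.013, 5.5 μs; sum = 5.513 μs.
Processing at 1 router(s): 1 × 1.9 ms = 1900 μs.
End-to-end = 1910 μs.

1910 μs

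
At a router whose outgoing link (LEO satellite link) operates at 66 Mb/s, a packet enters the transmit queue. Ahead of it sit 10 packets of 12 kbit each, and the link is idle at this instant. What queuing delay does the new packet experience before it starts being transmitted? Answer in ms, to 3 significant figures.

1.82 ms

Each queued packet: L/R = 12000/66000000 = 0.181818 ms.
10 queued → 1.81818 ms.
Queuing delay = 1.82 ms.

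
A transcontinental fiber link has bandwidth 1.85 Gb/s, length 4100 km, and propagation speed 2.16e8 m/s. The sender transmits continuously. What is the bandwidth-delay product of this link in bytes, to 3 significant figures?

Propagation delay = 4100000 / 216000000 = 0.0189815 s.
BDP = R × t_prop = 1850000000 × 0.0189815 = 35115700 bits.
In bytes: 35115700/8 = 4390000 bytes.

4390000 bytes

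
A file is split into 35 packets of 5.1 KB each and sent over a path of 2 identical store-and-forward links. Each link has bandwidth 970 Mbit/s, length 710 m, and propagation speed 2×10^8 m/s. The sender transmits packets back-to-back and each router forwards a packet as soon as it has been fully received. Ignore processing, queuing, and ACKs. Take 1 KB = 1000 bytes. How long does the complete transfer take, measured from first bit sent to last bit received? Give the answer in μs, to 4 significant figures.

Per-hop transmission t_tx = L/R = 40800/970000000 = 42.0619 μs.
Per-hop propagation t_prop = 710/200000000 = 3.55 μs.
Pipeline fill: first packet needs 2·t_tx to clear all hops; remaining 34 packets each add one t_tx.
Total = (2+35-1)·t_tx + 2·t_prop = 36·42.0619 + 2·3.55 = 1521 μs.

1521 μs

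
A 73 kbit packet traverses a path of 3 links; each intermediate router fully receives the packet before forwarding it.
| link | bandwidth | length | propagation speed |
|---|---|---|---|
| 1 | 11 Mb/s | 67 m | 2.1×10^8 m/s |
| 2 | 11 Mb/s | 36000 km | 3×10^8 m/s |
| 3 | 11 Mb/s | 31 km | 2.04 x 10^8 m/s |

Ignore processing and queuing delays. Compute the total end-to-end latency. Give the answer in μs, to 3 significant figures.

L = 73000 bits.
Transmission delay per hop = L/R = 73000/11000000 = 6636.36 μs; 3 hops → 19909.1 μs.
Propagation delays (d/s per hop): 0.319048, 120000, 151.961 μs; sum = 120152 μs.
End-to-end = 140000 μs.

140000 μs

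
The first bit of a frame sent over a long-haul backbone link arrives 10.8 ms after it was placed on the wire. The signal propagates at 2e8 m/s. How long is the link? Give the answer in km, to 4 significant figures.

2160 km

d = s × t_prop = 200000000 × 0.0108 = 2160 km.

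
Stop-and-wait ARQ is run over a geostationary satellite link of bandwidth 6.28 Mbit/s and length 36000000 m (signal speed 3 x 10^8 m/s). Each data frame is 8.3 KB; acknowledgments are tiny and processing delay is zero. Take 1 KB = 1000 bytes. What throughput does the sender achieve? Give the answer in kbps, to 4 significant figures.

265.0 kbps

t_tx = L/R = 66400/6280000 = 0.0105732 s.
t_prop = 36000000/300000000 = 0.12 s; RTT = 0.24 s.
Cycle = t_tx + RTT = 0.250573 s.
Throughput = L / cycle = 66400 / 0.250573 = 265.0 kbps.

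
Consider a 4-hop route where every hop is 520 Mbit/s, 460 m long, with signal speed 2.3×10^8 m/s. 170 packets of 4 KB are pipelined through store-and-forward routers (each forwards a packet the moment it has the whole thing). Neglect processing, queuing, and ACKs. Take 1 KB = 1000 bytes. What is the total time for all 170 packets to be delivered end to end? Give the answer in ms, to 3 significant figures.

10.7 ms

Per-hop transmission t_tx = L/R = 32000/520000000 = 0.0615385 ms.
Per-hop propagation t_prop = 460/2.3e+08 = 0.002 ms.
Pipeline fill: first packet needs 4·t_tx to clear all hops; remaining 169 packets each add one t_tx.
Total = (4+170-1)·t_tx + 4·t_prop = 173·0.0615385 + 4·0.002 = 10.7 ms.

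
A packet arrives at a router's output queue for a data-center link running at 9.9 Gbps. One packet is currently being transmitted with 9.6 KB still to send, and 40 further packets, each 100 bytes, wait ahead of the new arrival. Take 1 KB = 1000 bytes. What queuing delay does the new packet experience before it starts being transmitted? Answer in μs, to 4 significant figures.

10.99 μs

Each queued packet: L/R = 800/9900000000 = 0.0808081 μs.
40 queued → 3.23232 μs.
Plus remaining 76800 bits of current packet: 7.75758 μs.
Queuing delay = 10.99 μs.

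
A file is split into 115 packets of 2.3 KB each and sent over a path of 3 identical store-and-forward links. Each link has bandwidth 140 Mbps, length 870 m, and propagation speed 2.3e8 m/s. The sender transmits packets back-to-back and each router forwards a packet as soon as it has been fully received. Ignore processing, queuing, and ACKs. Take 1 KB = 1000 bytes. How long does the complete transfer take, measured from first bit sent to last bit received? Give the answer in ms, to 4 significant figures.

Per-hop transmission t_tx = L/R = 18400/140000000 = 0.131429 ms.
Per-hop propagation t_prop = 870/2.3e+08 = 0.00378261 ms.
Pipeline fill: first packet needs 3·t_tx to clear all hops; remaining 114 packets each add one t_tx.
Total = (3+115-1)·t_tx + 3·t_prop = 117·0.131429 + 3·0.00378261 = 15.39 ms.

15.39 ms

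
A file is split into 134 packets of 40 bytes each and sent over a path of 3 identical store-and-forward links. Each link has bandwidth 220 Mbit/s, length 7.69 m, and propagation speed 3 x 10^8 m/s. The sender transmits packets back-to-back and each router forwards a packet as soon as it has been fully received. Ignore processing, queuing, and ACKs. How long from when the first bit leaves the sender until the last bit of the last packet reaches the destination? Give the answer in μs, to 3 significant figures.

198 μs

Per-hop transmission t_tx = L/R = 320/220000000 = 1.45455 μs.
Per-hop propagation t_prop = 7.69/300000000 = 0.0256333 μs.
Pipeline fill: first packet needs 3·t_tx to clear all hops; remaining 133 packets each add one t_tx.
Total = (3+134-1)·t_tx + 3·t_prop = 136·1.45455 + 3·0.0256333 = 198 μs.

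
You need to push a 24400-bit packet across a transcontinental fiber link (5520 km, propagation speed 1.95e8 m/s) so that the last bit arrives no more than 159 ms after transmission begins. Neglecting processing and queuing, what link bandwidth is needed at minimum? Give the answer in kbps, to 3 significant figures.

187 kbps

Propagation delay = 5520000 / 195000000 = 28.3077 ms.
Transmission budget = 159 − 28.3077 = 130.692 ms.
R ≥ L / t_tx = 24400 bits / 0.130692 s = 187 kbps.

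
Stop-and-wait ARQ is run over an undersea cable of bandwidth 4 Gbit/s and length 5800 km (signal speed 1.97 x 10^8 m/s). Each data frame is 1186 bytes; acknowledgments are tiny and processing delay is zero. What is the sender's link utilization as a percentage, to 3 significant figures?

0.00403 %

t_tx = L/R = 9488/4000000000 = 2.372e-06 s.
t_prop = 5800000/197000000 = 0.0294416 s; RTT = 0.0588832 s.
Cycle = t_tx + RTT = 0.0588856 s.
Utilization = t_tx / cycle = 2.372e-06/0.0588856 = 0.00403 %.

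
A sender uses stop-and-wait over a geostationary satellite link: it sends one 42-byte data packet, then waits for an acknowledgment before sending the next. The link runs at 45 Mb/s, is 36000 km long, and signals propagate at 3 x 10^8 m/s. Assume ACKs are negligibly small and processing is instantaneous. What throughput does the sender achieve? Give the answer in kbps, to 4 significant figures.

t_tx = L/R = 336/45000000 = 7.46667e-06 s.
t_prop = 36000000/300000000 = 0.12 s; RTT = 0.24 s.
Cycle = t_tx + RTT = 0.240007 s.
Throughput = L / cycle = 336 / 0.240007 = 1.400 kbps.

1.400 kbps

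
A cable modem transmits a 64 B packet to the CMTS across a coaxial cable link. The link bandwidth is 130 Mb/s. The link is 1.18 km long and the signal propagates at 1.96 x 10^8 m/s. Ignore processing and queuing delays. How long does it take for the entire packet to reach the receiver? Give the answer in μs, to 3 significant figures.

9.96 μs

L = 64 × 8 = 512 bits.
Transmission delay = L/R = 512 / 130000000 = 3.93846 μs.
Propagation delay = d/s = 1180 m / 196000000 m/s = 6.02041 μs.
Total = 9.96 μs.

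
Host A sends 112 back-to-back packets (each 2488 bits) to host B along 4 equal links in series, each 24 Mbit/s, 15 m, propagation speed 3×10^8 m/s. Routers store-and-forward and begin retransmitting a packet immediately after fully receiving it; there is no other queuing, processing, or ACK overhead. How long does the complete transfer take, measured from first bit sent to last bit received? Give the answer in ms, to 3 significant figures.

11.9 ms

Per-hop transmission t_tx = L/R = 2488/24000000 = 0.103667 ms.
Per-hop propagation t_prop = 15/300000000 = 5e-05 ms.
Pipeline fill: first packet needs 4·t_tx to clear all hops; remaining 111 packets each add one t_tx.
Total = (4+112-1)·t_tx + 4·t_prop = 115·0.103667 + 4·5e-05 = 11.9 ms.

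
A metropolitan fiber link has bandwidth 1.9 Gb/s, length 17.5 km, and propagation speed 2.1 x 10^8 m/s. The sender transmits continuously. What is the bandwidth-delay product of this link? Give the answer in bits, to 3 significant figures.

158000 bits

Propagation delay = 17500 / 210000000 = 8.33333e-05 s.
BDP = R × t_prop = 1900000000 × 8.33333e-05 = 158333 bits.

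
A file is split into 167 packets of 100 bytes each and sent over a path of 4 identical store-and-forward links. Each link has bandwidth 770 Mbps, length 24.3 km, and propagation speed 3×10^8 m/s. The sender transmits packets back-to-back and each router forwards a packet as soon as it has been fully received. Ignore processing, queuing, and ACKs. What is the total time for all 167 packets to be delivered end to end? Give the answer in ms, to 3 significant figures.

Per-hop transmission t_tx = L/R = 800/770000000 = 0.00103896 ms.
Per-hop propagation t_prop = 24300/300000000 = 0.081 ms.
Pipeline fill: first packet needs 4·t_tx to clear all hops; remaining 166 packets each add one t_tx.
Total = (4+167-1)·t_tx + 4·t_prop = 170·0.00103896 + 4·0.081 = 0.501 ms.

0.501 ms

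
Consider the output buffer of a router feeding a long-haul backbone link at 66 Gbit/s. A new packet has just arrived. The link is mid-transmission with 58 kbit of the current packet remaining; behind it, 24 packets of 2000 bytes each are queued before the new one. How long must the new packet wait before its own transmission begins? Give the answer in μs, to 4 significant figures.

Each queued packet: L/R = 16000/66000000000 = 0.242424 μs.
24 queued → 5.81818 μs.
Plus remaining 58000 bits of current packet: 0.878788 μs.
Queuing delay = 6.697 μs.

6.697 μs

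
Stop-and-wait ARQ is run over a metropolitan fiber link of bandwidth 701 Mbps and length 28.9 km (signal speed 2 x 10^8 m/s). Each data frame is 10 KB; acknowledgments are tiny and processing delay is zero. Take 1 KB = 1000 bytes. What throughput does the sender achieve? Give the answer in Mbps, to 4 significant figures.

t_tx = L/R = 80000/701000000 = 0.000114123 s.
t_prop = 28900/200000000 = 0.0001445 s; RTT = 0.000289 s.
Cycle = t_tx + RTT = 0.000403123 s.
Throughput = L / cycle = 80000 / 0.000403123 = 198.5 Mbps.

198.5 Mbps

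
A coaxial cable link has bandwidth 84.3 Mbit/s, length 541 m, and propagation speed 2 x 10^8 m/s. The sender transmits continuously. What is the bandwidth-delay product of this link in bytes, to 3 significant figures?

Propagation delay = 541 / 200000000 = 2.705e-06 s.
BDP = R × t_prop = 84300000 × 2.705e-06 = 228.032 bits.
In bytes: 228.032/8 = 28.5 bytes.

28.5 bytes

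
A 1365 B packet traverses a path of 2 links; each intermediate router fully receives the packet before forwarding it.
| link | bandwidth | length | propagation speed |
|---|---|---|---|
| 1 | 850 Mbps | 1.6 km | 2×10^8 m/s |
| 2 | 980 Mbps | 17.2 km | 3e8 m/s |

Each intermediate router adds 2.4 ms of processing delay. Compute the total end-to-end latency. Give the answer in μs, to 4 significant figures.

L = 1365 × 8 = 10920 bits.
Transmission delays (L/R per hop): 12.8471, 11.1429 μs; sum = 23.9899 μs.
Propagation delays (d/s per hop): 8, 57.3333 μs; sum = 65.3333 μs.
Processing at 1 router(s): 1 × 2.4 ms = 2400 μs.
End-to-end = 2489 μs.

2489 μs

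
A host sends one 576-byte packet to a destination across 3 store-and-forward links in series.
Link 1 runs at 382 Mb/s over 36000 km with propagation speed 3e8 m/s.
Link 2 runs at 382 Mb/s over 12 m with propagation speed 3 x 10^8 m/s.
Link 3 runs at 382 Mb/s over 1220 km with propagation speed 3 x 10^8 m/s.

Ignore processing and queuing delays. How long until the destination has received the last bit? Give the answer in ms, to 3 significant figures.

124 ms

L = 576 × 8 = 4608 bits.
Transmission delay per hop = L/R = 4608/382000000 = 0.0120628 ms; 3 hops → 0.0361885 ms.
Propagation delays (d/s per hop): 120, 4e-05, 4.06667 ms; sum = 124.067 ms.
End-to-end = 124 ms.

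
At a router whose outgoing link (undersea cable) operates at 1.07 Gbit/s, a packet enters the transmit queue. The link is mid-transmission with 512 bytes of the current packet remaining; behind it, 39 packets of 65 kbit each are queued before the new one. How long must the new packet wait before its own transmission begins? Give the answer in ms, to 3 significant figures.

2.37 ms

Each queued packet: L/R = 65000/1.07e+09 = 0.0607477 ms.
39 queued → 2.36916 ms.
Plus remaining 4096 bits of current packet: 0.00382804 ms.
Queuing delay = 2.37 ms.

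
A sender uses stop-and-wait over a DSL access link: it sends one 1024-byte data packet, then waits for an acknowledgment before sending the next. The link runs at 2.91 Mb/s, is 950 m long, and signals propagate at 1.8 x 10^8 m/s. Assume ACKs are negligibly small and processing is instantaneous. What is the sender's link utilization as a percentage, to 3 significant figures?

99.6 %

t_tx = L/R = 8192/2910000 = 0.00281512 s.
t_prop = 950/180000000 = 5.27778e-06 s; RTT = 1.05556e-05 s.
Cycle = t_tx + RTT = 0.00282568 s.
Utilization = t_tx / cycle = 0.00281512/0.00282568 = 99.6 %.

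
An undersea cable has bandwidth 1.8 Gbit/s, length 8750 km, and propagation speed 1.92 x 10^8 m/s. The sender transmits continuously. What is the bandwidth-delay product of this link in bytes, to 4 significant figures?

Propagation delay = 8750000 / 192000000 = 0.0455729 s.
BDP = R × t_prop = 1800000000 × 0.0455729 = 82031300 bits.
In bytes: 82031300/8 = 10250000 bytes.

10250000 bytes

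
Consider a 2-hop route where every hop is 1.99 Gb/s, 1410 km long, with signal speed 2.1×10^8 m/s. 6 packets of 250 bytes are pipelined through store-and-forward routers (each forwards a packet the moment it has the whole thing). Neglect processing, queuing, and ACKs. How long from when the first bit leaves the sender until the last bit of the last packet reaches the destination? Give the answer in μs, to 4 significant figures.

Per-hop transmission t_tx = L/R = 2000/1990000000 = 1.00503 μs.
Per-hop propagation t_prop = 1410000/210000000 = 6714.29 μs.
Pipeline fill: first packet needs 2·t_tx to clear all hops; remaining 5 packets each add one t_tx.
Total = (2+6-1)·t_tx + 2·t_prop = 7·1.00503 + 2·6714.29 = 13440 μs.

13440 μs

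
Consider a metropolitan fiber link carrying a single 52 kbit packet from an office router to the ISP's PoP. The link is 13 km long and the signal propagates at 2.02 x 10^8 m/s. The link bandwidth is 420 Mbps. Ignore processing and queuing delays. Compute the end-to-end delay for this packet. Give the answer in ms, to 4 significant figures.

L = 52000 bits.
Transmission delay = L/R = 52000 / 420000000 = 0.12381 ms.
Propagation delay = d/s = 13000 m / 202000000 m/s = 0.0643564 ms.
Total = 0.1882 ms.

0.1882 ms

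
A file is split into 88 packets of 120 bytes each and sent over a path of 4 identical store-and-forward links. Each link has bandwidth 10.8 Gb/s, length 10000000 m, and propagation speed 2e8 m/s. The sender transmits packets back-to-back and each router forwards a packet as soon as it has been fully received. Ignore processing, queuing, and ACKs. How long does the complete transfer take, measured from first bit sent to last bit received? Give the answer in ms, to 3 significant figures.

200 ms

Per-hop transmission t_tx = L/R = 960/10800000000 = 8.88889e-05 ms.
Per-hop propagation t_prop = 10000000/200000000 = 50 ms.
Pipeline fill: first packet needs 4·t_tx to clear all hops; remaining 87 packets each add one t_tx.
Total = (4+88-1)·t_tx + 4·t_prop = 91·8.88889e-05 + 4·50 = 200 ms.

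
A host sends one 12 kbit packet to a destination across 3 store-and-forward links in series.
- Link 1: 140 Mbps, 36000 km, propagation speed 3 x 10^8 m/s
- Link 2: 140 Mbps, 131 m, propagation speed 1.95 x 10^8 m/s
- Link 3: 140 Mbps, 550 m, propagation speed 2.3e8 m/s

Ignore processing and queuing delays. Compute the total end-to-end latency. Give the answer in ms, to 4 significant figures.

L = 12000 bits.
Transmission delay per hop = L/R = 12000/140000000 = 0.0857143 ms; 3 hops → 0.257143 ms.
Propagation delays (d/s per hop): 120, 0.000671795, 0.0023913 ms; sum = 120.003 ms.
End-to-end = 120.3 ms.

120.3 ms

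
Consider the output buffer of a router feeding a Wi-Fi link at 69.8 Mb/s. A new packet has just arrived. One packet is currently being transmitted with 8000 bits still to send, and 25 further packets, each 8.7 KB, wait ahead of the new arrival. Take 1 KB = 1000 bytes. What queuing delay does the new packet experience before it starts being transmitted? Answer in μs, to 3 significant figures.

Each queued packet: L/R = 69600/69800000 = 997.135 μs.
25 queued → 24928.4 μs.
Plus remaining 8000 bits of current packet: 114.613 μs.
Queuing delay = 25000 μs.

25000 μs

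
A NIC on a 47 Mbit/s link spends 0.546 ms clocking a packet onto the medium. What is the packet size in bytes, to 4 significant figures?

L = R × t_tx = 47000000 b/s × 0.000546 s = 25662 bits.
In bytes: 25662 / 8 = 3208 bytes.

3208 bytes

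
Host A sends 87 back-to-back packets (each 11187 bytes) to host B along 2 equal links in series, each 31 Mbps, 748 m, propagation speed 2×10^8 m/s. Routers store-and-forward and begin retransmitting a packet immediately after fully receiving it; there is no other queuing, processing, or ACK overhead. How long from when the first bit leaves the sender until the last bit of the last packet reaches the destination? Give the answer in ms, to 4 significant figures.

254.1 ms

Per-hop transmission t_tx = L/R = 89496/31000000 = 2.88697 ms.
Per-hop propagation t_prop = 748/200000000 = 0.00374 ms.
Pipeline fill: first packet needs 2·t_tx to clear all hops; remaining 86 packets each add one t_tx.
Total = (2+87-1)·t_tx + 2·t_prop = 88·2.88697 + 2·0.00374 = 254.1 ms.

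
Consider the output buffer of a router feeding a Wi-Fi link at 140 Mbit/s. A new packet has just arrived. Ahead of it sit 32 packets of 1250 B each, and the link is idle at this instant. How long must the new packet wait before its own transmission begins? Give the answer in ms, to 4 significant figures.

2.286 ms

Each queued packet: L/R = 10000/140000000 = 0.0714286 ms.
32 queued → 2.28571 ms.
Queuing delay = 2.286 ms.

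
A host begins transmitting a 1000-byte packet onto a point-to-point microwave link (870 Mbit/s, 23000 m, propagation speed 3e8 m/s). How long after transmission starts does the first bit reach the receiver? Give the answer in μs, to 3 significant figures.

First bit experiences only propagation delay: d/s = 23000/300000000 = 76.7 μs.

76.7 μs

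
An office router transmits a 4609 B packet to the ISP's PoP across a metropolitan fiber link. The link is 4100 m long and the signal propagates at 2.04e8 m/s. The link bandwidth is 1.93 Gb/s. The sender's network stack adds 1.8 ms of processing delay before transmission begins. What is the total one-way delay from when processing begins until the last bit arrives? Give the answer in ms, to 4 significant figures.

1.839 ms

L = 4609 × 8 = 36872 bits.
Transmission delay = L/R = 36872 / 1930000000 = 0.0191047 ms.
Propagation delay = d/s = 4100 m / 204000000 m/s = 0.020098 ms.
Plus processing delay 1.8 ms = 1.8 ms.
Total = 1.839 ms.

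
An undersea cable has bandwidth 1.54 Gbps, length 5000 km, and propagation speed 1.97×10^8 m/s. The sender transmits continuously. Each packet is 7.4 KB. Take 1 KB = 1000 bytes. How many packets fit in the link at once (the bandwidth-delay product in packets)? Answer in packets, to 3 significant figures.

Propagation delay = 5000000 / 197000000 = 0.0253807 s.
BDP = R × t_prop = 1540000000 × 0.0253807 = 39086300 bits.
In packets of 59200 bits: 660 packets.

660 packets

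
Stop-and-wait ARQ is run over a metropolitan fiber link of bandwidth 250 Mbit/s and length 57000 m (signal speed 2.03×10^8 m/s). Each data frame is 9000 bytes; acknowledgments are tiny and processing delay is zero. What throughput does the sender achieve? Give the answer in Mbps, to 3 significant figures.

84.7 Mbps

t_tx = L/R = 72000/250000000 = 0.000288 s.
t_prop = 57000/2.03e+08 = 0.000280788 s; RTT = 0.000561576 s.
Cycle = t_tx + RTT = 0.000849576 s.
Throughput = L / cycle = 72000 / 0.000849576 = 84.7 Mbps.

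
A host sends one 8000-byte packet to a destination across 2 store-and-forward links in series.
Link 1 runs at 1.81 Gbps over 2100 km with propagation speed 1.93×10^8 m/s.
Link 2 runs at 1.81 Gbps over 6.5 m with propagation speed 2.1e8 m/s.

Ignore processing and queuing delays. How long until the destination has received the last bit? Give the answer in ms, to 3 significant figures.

L = 8000 × 8 = 64000 bits.
Transmission delay per hop = L/R = 64000/1810000000 = 0.0353591 ms; 2 hops → 0.0707182 ms.
Propagation delays (d/s per hop): 10.8808, 3.09524e-05 ms; sum = 10.8809 ms.
End-to-end = 11.0 ms.

11.0 ms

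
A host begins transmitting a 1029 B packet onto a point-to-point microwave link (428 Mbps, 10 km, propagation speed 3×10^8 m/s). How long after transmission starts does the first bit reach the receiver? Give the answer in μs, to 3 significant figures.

First bit experiences only propagation delay: d/s = 10000/300000000 = 33.3 μs.

33.3 μs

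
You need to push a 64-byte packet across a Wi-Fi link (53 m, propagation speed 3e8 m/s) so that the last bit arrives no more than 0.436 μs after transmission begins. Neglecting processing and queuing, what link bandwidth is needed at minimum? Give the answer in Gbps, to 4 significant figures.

1.974 Gbps

L = 512 bits.
Propagation delay = 53 / 300000000 = 0.176667 μs.
Transmission budget = 0.436 − 0.176667 = 0.259333 μs.
R ≥ L / t_tx = 512 bits / 2.59333e-07 s = 1.974 Gbps.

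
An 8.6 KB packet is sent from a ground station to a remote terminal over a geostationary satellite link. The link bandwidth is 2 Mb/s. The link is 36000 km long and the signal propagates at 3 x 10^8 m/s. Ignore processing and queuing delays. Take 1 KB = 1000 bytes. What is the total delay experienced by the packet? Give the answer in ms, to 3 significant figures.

L = 68800 bits.
Transmission delay = L/R = 68800 / 2000000 = 34.4 ms.
Propagation delay = d/s = 36000000 m / 300000000 m/s = 120 ms.
Total = 154 ms.

154 ms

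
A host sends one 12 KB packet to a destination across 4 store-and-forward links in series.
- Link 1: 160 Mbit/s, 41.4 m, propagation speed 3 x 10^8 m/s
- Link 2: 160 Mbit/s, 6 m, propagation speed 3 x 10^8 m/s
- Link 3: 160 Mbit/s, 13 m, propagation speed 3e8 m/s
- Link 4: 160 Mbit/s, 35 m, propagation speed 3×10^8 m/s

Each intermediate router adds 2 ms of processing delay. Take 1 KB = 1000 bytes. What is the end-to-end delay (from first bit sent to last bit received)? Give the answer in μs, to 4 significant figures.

L = 96000 bits.
Transmission delay per hop = L/R = 96000/160000000 = 600 μs; 4 hops → 2400 μs.
Propagation delays (d/s per hop): 0.138, 0.02, 0.0433333, 0.116667 μs; sum = 0.318 μs.
Processing at 3 router(s): 3 × 2 ms = 6000 μs.
End-to-end = 8400 μs.

8400 μs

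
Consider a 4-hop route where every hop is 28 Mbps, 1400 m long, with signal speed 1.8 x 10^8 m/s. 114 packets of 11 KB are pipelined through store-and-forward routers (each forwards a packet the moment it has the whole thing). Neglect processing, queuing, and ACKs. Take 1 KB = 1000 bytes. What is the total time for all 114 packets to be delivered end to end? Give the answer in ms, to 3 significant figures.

Per-hop transmission t_tx = L/R = 88000/28000000 = 3.14286 ms.
Per-hop propagation t_prop = 1400/180000000 = 0.00777778 ms.
Pipeline fill: first packet needs 4·t_tx to clear all hops; remaining 113 packets each add one t_tx.
Total = (4+114-1)·t_tx + 4·t_prop = 117·3.14286 + 4·0.00777778 = 368 ms.

368 ms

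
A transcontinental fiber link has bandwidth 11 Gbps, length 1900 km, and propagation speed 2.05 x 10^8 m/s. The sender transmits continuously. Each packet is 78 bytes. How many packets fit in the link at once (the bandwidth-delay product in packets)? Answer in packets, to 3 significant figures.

Propagation delay = 1900000 / 2.05e+08 = 0.00926829 s.
BDP = R × t_prop = 11000000000 × 0.00926829 = 101951000 bits.
In packets of 624 bits: 163000 packets.

163000 packets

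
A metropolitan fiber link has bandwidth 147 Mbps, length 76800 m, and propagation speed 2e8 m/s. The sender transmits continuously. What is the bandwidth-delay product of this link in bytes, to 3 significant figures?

Propagation delay = 76800 / 200000000 = 0.000384 s.
BDP = R × t_prop = 147000000 × 0.000384 = 56448 bits.
In bytes: 56448/8 = 7060 bytes.

7060 bytes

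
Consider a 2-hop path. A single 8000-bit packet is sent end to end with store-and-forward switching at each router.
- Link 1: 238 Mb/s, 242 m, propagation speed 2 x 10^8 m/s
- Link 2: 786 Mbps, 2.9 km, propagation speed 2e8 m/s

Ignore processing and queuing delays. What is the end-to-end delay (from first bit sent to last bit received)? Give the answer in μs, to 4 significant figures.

Transmission delays (L/R per hop): 33.6134, 10.1781 μs; sum = 43.7916 μs.
Propagation delays (d/s per hop): 1.21, 14.5 μs; sum = 15.71 μs.
End-to-end = 59.50 μs.

59.50 μs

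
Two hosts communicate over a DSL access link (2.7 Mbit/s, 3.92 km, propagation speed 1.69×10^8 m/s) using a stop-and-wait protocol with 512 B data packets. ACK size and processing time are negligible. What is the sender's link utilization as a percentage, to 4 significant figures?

97.03 %

t_tx = L/R = 4096/2700000 = 0.00151704 s.
t_prop = 3920/169000000 = 2.31953e-05 s; RTT = 4.63905e-05 s.
Cycle = t_tx + RTT = 0.00156343 s.
Utilization = t_tx / cycle = 0.00151704/0.00156343 = 97.03 %.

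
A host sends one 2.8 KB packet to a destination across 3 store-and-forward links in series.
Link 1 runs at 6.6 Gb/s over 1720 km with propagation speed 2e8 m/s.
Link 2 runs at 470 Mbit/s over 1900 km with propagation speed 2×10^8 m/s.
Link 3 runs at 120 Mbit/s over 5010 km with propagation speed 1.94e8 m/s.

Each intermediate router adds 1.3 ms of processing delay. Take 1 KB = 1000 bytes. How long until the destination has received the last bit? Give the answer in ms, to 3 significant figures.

L = 22400 bits.
Transmission delays (L/R per hop): 0.00339394, 0.0476596, 0.186667 ms; sum = 0.23772 ms.
Propagation delays (d/s per hop): 8.6, 9.5, 25.8247 ms; sum = 43.9247 ms.
Processing at 2 router(s): 2 × 1.3 ms = 2.6 ms.
End-to-end = 46.8 ms.

46.8 ms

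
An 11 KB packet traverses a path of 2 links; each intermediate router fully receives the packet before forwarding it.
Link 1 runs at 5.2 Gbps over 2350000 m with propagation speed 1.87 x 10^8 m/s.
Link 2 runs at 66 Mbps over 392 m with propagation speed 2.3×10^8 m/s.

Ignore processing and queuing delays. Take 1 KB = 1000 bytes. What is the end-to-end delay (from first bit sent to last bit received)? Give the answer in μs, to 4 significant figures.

L = 88000 bits.
Transmission delays (L/R per hop): 16.9231, 1333.33 μs; sum = 1350.26 μs.
Propagation delays (d/s per hop): 12566.8, 1.70435 μs; sum = 12568.5 μs.
End-to-end = 13920 μs.

13920 μs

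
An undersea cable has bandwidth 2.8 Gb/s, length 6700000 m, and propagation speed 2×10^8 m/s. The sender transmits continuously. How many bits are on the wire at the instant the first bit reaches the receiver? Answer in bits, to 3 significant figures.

Propagation delay = 6700000 / 200000000 = 0.0335 s.
BDP = R × t_prop = 2800000000 × 0.0335 = 93800000 bits.

93800000 bits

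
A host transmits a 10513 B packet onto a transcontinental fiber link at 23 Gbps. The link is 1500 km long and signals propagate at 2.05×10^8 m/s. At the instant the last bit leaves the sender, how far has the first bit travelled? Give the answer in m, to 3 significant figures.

t_tx = L/R = 84104/23000000000 = 3.6567e-06 s.
Distance = s × t_tx = 2.05e+08 × 3.6567e-06 = 750 m.

750 m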